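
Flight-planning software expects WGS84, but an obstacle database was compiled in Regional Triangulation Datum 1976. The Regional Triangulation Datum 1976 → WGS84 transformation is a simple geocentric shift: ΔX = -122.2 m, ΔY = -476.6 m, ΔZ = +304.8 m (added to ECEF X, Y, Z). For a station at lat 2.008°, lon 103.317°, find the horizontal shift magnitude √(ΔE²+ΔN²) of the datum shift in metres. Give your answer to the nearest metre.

393 m

The local east axis at (φ, λ) is (−sin λ, cos λ, 0), so ΔE = −sin(103.317°)·(-122.2) + cos(103.317°)·(-476.6) = 228.69 m.
The local north axis is (−sin φ cos λ, −sin φ sin λ, cos φ), giving ΔN = -0.986 + 16.251 + 304.613 = 319.88 m.
Horizontal magnitude = √(ΔE² + ΔN²) = √(228.69² + 319.88²) = 393.22 m.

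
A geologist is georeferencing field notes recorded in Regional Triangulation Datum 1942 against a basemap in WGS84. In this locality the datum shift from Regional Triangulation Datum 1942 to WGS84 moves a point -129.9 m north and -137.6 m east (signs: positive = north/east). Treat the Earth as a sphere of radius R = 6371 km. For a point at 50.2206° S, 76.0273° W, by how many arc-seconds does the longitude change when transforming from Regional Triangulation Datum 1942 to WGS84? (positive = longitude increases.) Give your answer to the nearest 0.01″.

Δλ = -6.96″

At latitude -50.2206°, cos φ = 0.639833.
One radian of longitude at latitude φ spans R cos φ, so Δλ = ΔE / (R cos φ) = -137.6 / (6371000 × 0.639833) = -3.3755e-05 rad = -6.963″.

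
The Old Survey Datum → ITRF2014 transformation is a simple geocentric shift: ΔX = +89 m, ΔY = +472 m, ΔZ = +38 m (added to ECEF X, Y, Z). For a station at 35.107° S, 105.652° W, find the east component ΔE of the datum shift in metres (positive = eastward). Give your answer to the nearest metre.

At φ = -35.107°, λ = -105.652°: sin φ = -0.575105, cos φ = 0.818079, sin λ = -0.962918, cos λ = -0.269794.
ΔE = −sin λ·ΔX + cos λ·ΔY = −(-0.962918)·(89) + (-0.269794)·(472) = -41.64 m.

ΔE = -42 m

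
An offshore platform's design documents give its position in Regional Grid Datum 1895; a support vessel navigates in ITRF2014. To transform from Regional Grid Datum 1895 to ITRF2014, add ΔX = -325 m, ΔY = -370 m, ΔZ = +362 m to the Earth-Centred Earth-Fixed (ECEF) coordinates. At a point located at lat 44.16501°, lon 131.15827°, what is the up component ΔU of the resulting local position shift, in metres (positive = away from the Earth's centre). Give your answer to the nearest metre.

The local up (radial) axis is (cos φ cos λ, cos φ sin λ, sin φ), giving ΔU = 153.435 − 199.829 + 252.215 = 205.82 m.

ΔU = 206 m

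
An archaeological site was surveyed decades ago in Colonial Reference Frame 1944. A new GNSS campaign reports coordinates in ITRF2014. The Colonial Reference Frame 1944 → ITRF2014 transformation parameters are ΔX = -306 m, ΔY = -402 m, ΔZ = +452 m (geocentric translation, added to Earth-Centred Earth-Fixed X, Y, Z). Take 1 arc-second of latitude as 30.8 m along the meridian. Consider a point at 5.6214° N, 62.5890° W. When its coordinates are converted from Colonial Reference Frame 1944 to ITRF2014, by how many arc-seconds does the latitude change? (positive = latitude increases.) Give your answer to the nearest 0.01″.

sin φ = 0.097955, cos φ = 0.995191, sin λ = -0.887727, cos λ = 0.460370.
North component: ΔN = −sin φ cos λ·ΔX − sin φ sin λ·ΔY + cos φ·ΔZ = −(0.097955)(0.460370)(-306) − (0.097955)(-0.887727)(-402) + (0.995191)(452) = 428.67 m.
1° of latitude spans 3600 × 30.80 = 110880 m, so Δφ = 428.67 / 110880 × 3600 = 13.918″.

Δφ = 13.92″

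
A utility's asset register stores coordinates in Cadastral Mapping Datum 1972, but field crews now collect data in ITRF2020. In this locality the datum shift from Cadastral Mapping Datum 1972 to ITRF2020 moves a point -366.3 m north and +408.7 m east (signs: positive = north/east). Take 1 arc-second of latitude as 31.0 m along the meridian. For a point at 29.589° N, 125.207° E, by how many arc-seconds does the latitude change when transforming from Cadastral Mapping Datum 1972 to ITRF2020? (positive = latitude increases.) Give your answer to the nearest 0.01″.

1″ of latitude = 31.00 m, so Δφ = -366.3 / 31.00 = -11.816″.

Δφ = -11.82″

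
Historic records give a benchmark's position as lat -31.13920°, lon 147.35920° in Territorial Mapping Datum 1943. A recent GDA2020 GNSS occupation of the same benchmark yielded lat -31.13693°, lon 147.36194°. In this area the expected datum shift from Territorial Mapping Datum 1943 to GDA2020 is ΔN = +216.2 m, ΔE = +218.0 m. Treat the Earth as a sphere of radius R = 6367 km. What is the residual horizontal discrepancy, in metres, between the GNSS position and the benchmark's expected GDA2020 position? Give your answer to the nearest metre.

56 m

Observed coordinate differences: Δφ = +0.00227°, Δλ = +0.00274°.
Converting to metres (1° lat = 111125 m, cos φ = 0.855913): observed ΔN = 252.3 m, observed ΔE = 260.6 m.
Subtracting the expected shift leaves a residual of 252.3 − (216.2) = 36.1 m north and 260.6 − (218.0) = 42.6 m east.
Residual distance = √(36.1² + 42.6²) = 55.8 m.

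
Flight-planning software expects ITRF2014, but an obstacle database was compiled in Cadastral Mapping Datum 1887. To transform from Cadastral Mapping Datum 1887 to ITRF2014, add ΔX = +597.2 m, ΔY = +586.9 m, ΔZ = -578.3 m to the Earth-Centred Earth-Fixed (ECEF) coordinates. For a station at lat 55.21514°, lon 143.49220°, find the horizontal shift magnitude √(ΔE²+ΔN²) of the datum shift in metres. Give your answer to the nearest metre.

The local east axis at (φ, λ) is (−sin λ, cos λ, 0), so ΔE = −sin(143.49220°)·597.2 + cos(143.49220°)·586.9 = -827.03 m.
The local north axis is (−sin φ cos λ, −sin φ sin λ, cos φ), giving ΔN = 394.236 − 286.770 − 329.918 = -222.45 m.
Horizontal magnitude = √(ΔE² + ΔN²) = √((-827.03)² + (-222.45)²) = 856.42 m.

856 m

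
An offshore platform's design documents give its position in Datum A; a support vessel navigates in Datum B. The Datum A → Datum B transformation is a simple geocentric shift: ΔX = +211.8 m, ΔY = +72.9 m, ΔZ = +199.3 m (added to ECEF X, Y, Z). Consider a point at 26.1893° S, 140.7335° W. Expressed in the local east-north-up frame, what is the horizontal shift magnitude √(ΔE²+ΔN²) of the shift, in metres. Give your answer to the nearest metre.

116 m

At φ = -26.1893°, λ = -140.7335°: sin φ = -0.441338, cos φ = 0.897341, sin λ = -0.632928, cos λ = -0.774210.
ΔE = −sin λ·ΔX + cos λ·ΔY = −(-0.632928)·(211.8) + (-0.774210)·(72.9) = 77.61 m.
ΔN = −sin φ cos λ·ΔX − sin φ sin λ·ΔY + cos φ·ΔZ = −(-0.441338)(-0.774210)(211.8) − (-0.441338)(-0.632928)(72.9) + (0.897341)(199.3) = 86.11 m.
Horizontal magnitude = √(ΔE² + ΔN²) = √(77.61² + 86.11²) = 115.92 m.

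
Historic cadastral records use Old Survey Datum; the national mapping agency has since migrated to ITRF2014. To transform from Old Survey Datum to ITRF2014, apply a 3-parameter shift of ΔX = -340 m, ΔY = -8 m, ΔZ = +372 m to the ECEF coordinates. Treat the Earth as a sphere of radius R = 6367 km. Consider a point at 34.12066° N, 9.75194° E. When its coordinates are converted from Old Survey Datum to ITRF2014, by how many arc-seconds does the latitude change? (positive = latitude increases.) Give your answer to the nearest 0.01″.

sin φ = 0.560938, cos φ = 0.827858, sin λ = 0.169383, cos λ = 0.985550.
North component: ΔN = −sin φ cos λ·ΔX − sin φ sin λ·ΔY + cos φ·ΔZ = −(0.560938)(0.985550)(-340) − (0.560938)(0.169383)(-8) + (0.827858)(372) = 496.69 m.
1° of latitude spans πR/180 = 111125 m, so Δφ = 496.69 / 111125 × 3600 = 16.091″.

Δφ = 16.09″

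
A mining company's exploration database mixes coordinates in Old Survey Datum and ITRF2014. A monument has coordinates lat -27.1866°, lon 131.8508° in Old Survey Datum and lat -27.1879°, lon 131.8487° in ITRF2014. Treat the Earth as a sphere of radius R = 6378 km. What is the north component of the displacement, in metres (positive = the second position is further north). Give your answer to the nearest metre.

ΔN = -145 m

Δφ = -27.1879° − -27.1866° = -0.0013°; Δλ = 131.8487° − 131.8508° = -0.0021°.
1° along a meridian = πR/180 = 111317 m.
ΔN = Δφ × 111317 = -144.7 m; ΔE = Δλ × 111317 × cos(-27.1866°) = -0.0021 × 111317 × 0.889523 = -207.9 m.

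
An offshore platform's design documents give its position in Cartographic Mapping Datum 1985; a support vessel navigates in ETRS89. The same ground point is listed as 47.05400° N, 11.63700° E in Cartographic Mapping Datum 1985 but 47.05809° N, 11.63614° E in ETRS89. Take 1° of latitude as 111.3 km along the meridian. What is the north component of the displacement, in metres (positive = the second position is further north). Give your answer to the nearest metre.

ΔN = 455 m

Δφ = 47.05809° − 47.05400° = +0.00409°; Δλ = 11.63614° − 11.63700° = -0.00086°.
ΔN = Δφ × 111300 = 455.2 m; ΔE = Δλ × 111300 × cos(47.05400°) = -0.00086 × 111300 × 0.681309 = -65.2 m.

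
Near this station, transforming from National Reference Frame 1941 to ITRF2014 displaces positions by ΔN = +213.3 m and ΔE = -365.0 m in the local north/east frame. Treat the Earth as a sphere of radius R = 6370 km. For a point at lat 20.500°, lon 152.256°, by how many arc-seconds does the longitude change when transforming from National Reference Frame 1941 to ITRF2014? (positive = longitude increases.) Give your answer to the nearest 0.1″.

Δλ = -12.6″

At latitude 20.500°, cos φ = 0.936672.
One radian of longitude at latitude φ spans R cos φ, so Δλ = ΔE / (R cos φ) = -365.0 / (6370000 × 0.936672) = -6.1174e-05 rad = -12.618″.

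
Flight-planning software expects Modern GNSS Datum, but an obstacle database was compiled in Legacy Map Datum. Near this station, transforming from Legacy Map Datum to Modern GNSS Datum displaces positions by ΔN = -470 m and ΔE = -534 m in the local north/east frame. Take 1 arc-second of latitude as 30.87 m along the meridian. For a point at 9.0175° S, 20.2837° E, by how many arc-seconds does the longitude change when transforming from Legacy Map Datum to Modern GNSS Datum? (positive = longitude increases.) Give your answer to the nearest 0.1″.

Δλ = -17.5″

At latitude -9.0175°, cos φ = 0.987641.
1″ of longitude at this latitude = 30.87 × cos φ = 30.4885 m, so Δλ = -534.0 / 30.4885 = -17.515″.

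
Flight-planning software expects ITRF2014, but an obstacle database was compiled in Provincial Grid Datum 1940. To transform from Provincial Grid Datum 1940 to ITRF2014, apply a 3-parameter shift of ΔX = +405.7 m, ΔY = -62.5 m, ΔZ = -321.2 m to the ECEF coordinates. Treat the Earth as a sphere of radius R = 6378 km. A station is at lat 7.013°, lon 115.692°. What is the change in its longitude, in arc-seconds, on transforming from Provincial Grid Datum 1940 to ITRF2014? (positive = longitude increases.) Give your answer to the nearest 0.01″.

Δλ = -11.03″

sin φ = 0.122095, cos φ = 0.992518, sin λ = 0.901138, cos λ = -0.433533.
East component: ΔE = −sin λ·ΔX + cos λ·ΔY = −(0.901138)(405.7) + (-0.433533)(-62.5) = -338.50 m.
1° of latitude spans πR/180 = 111317 m; at latitude φ, 1° of longitude spans that × cos φ = 110484.3 m, so Δλ = -338.50 / 110484.3 × 3600 = -11.029″.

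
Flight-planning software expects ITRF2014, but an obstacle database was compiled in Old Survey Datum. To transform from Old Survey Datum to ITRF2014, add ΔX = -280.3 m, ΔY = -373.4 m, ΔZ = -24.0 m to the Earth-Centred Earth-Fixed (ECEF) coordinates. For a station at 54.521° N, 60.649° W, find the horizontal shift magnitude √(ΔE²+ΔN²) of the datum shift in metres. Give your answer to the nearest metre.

459 m

At φ = 54.521°, λ = -60.649°: sin φ = 0.814328, cos φ = 0.580405, sin λ = -0.871633, cos λ = 0.490159.
ΔE = −sin λ·ΔX + cos λ·ΔY = −(-0.871633)·(-280.3) + (0.490159)·(-373.4) = -427.34 m.
ΔN = −sin φ cos λ·ΔX − sin φ sin λ·ΔY + cos φ·ΔZ = −(0.814328)(0.490159)(-280.3) − (0.814328)(-0.871633)(-373.4) + (0.580405)(-24.0) = -167.09 m.
Horizontal magnitude = √(ΔE² + ΔN²) = √((-427.34)² + (-167.09)²) = 458.85 m.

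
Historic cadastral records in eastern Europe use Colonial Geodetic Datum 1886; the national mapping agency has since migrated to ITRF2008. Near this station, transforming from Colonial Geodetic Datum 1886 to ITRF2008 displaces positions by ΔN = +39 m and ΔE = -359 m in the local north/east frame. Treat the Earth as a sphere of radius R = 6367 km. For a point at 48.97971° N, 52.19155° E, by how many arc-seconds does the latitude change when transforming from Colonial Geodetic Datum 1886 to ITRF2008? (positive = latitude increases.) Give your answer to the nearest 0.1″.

On a sphere of radius R, 1 rad of latitude = R, so Δφ = ΔN / R = 39.0 / 6367000 = 6.1253e-06 rad = 1.263″.

Δφ = 1.3″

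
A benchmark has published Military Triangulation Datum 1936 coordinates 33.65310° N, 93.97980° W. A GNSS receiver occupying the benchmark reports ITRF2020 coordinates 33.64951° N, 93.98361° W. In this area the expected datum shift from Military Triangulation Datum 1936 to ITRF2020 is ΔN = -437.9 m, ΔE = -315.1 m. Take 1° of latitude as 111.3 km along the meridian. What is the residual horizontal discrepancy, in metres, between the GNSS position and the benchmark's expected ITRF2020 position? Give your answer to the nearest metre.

Observed coordinate differences: Δφ = -0.00359°, Δλ = -0.00381°.
Converting to metres (1° lat = 111300 m, cos φ = 0.832408): observed ΔN = -399.6 m, observed ΔE = -353.0 m.
Subtracting the expected shift leaves a residual of -399.6 − (-437.9) = 38.3 m north and -353.0 − (-315.1) = -37.9 m east.
Residual distance = √(38.3² + (-37.9)²) = 53.9 m.

54 m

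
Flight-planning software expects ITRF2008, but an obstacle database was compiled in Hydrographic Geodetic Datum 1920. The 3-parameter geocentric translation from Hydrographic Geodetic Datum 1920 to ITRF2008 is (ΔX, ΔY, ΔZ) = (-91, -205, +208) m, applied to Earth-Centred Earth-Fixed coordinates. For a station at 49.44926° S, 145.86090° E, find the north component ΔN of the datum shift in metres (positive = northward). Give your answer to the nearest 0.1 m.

The local north axis is (−sin φ cos λ, −sin φ sin λ, cos φ), giving ΔN = 57.229 − 87.416 + 135.225 = 105.04 m.

ΔN = 105.0 m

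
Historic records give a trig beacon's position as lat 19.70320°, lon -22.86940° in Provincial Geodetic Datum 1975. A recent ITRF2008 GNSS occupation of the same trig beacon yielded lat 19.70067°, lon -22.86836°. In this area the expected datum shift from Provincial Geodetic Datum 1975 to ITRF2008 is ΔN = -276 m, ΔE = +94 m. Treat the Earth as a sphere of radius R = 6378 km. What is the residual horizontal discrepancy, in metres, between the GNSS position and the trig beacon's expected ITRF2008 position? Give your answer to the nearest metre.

Observed coordinate differences: Δφ = -0.00253°, Δλ = +0.00104°.
Converting to metres (1° lat = 111317 m, cos φ = 0.941452): observed ΔN = -281.6 m, observed ΔE = 109.0 m.
Subtracting the expected shift leaves a residual of -281.6 − (-276) = -5.6 m north and 109.0 − (94) = 15.0 m east.
Residual distance = √((-5.6)² + 15.0²) = 16.0 m.

16 m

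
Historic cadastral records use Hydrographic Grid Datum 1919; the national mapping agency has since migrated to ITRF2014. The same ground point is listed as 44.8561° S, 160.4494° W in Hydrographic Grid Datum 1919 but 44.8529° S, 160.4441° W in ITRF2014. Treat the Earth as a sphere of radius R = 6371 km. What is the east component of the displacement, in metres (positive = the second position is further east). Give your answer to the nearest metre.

Δφ = -44.8529° − -44.8561° = +0.0032°; Δλ = -160.4441° − -160.4494° = +0.0053°.
1° along a meridian = πR/180 = 111195 m.
ΔN = Δφ × 111195 = 355.8 m; ΔE = Δλ × 111195 × cos(-44.8561°) = +0.0053 × 111195 × 0.708880 = 417.8 m.

ΔE = 418 m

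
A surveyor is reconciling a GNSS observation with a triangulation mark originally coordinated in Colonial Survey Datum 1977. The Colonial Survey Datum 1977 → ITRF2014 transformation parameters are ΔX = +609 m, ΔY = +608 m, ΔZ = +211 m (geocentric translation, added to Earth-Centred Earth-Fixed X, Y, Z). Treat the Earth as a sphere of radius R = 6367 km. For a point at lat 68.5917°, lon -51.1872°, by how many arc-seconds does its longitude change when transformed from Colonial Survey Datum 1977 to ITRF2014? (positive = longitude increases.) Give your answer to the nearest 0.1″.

Δλ = 75.9″

sin φ = 0.931003, cos φ = 0.365012, sin λ = -0.779198, cos λ = 0.626778.
East component: ΔE = −sin λ·ΔX + cos λ·ΔY = −(-0.779198)(609) + (0.626778)(608) = 855.61 m.
1° of latitude spans πR/180 = 111125 m; at latitude φ, 1° of longitude spans that × cos φ = 40562.0 m, so Δλ = 855.61 / 40562.0 × 3600 = 75.938″.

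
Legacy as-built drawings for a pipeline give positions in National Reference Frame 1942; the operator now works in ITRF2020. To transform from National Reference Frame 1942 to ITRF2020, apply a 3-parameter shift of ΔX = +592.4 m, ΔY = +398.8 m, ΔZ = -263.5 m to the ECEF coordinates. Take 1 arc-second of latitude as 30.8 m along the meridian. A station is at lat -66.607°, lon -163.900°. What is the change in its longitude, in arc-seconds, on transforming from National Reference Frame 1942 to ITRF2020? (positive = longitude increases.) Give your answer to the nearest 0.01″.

sin φ = -0.917803, cos φ = 0.397036, sin λ = -0.277315, cos λ = -0.960779.
East component: ΔE = −sin λ·ΔX + cos λ·ΔY = −(-0.277315)(592.4) + (-0.960779)(398.8) = -218.88 m.
1° of latitude spans 3600 × 30.80 = 110880 m; at latitude φ, 1° of longitude spans that × cos φ = 44023.3 m, so Δλ = -218.88 / 44023.3 × 3600 = -17.899″.

Δλ = -17.90″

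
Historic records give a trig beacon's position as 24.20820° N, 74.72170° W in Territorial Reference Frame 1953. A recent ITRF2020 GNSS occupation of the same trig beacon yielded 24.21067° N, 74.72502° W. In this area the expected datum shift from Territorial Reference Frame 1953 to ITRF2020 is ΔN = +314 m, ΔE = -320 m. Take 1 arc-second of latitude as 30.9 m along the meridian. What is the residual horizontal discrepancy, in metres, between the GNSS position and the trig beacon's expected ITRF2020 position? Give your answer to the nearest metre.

43 m

Observed coordinate differences: Δφ = +0.00247°, Δλ = -0.00332°.
Converting to metres (1° lat = 111240 m, cos φ = 0.912061): observed ΔN = 274.8 m, observed ΔE = -336.8 m.
Subtracting the expected shift leaves a residual of 274.8 − (314) = -39.2 m north and -336.8 − (-320) = -16.8 m east.
Residual distance = √((-39.2)² + (-16.8)²) = 42.7 m.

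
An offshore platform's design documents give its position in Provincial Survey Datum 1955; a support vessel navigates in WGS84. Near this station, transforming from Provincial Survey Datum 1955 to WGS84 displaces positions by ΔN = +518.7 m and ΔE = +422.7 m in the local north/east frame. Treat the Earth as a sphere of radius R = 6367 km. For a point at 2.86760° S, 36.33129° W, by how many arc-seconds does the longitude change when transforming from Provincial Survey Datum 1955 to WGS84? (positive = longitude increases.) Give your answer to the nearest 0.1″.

At latitude -2.86760°, cos φ = 0.998748.
One radian of longitude at latitude φ spans R cos φ, so Δλ = ΔE / (R cos φ) = 422.7 / (6367000 × 0.998748) = 6.6472e-05 rad = 13.711″.

Δλ = 13.7″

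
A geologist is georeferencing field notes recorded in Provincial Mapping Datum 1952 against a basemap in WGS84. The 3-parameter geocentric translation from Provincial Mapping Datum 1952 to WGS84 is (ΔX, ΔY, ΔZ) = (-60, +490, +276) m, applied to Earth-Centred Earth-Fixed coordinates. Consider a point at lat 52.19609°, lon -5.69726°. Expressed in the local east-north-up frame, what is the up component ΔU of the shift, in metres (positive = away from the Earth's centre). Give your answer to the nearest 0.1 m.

At φ = 52.19609°, λ = -5.69726°: sin φ = 0.790113, cos φ = 0.612961, sin λ = -0.099272, cos λ = 0.995060.
ΔU = cos φ cos λ·ΔX + cos φ sin λ·ΔY + sin φ·ΔZ = (0.612961)(0.995060)(-60) + (0.612961)(-0.099272)(490) + (0.790113)(276) = 151.66 m.

ΔU = 151.7 m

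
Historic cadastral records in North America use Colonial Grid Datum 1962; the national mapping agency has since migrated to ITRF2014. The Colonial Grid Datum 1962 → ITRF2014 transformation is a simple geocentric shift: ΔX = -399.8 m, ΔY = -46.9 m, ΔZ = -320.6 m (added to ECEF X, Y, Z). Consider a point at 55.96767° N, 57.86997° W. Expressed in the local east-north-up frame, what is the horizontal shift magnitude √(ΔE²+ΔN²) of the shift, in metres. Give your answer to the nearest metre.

The local east axis at (φ, λ) is (−sin λ, cos λ, 0), so ΔE = −sin(-57.86997°)·(-399.8) + cos(-57.86997°)·(-46.9) = -363.51 m.
The local north axis is (−sin φ cos λ, −sin φ sin λ, cos φ), giving ΔN = 176.212 − 32.914 − 179.427 = -36.13 m.
Horizontal magnitude = √(ΔE² + ΔN²) = √((-363.51)² + (-36.13)²) = 365.30 m.

365 m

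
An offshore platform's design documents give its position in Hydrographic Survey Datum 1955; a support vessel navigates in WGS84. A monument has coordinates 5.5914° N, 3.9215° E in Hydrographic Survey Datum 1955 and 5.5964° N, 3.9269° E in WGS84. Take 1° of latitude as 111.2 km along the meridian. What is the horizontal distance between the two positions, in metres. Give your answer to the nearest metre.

Δφ = 5.5964° − 5.5914° = +0.0050°; Δλ = 3.9269° − 3.9215° = +0.0054°.
ΔN = Δφ × 111200 = 556.0 m; ΔE = Δλ × 111200 × cos(5.5914°) = +0.0054 × 111200 × 0.995242 = 597.6 m.
Distance = √(ΔE² + ΔN²) = √(597.6² + 556.0²) = 816.3 m.

816 m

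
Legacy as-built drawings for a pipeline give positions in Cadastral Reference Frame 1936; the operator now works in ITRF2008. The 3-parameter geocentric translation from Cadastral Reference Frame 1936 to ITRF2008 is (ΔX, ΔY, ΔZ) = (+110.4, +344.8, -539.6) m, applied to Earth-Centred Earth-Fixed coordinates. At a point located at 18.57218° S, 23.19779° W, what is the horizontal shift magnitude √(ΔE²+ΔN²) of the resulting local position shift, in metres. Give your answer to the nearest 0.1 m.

634.7 m

At φ = -18.57218°, λ = -23.19779°: sin φ = -0.318499, cos φ = 0.947923, sin λ = -0.393906, cos λ = 0.919151.
ΔE = −sin λ·ΔX + cos λ·ΔY = −(-0.393906)·(110.4) + (0.919151)·(344.8) = 360.41 m.
ΔN = −sin φ cos λ·ΔX − sin φ sin λ·ΔY + cos φ·ΔZ = −(-0.318499)(0.919151)(110.4) − (-0.318499)(-0.393906)(344.8) + (0.947923)(-539.6) = -522.44 m.
Horizontal magnitude = √(ΔE² + ΔN²) = √(360.41² + (-522.44)²) = 634.69 m.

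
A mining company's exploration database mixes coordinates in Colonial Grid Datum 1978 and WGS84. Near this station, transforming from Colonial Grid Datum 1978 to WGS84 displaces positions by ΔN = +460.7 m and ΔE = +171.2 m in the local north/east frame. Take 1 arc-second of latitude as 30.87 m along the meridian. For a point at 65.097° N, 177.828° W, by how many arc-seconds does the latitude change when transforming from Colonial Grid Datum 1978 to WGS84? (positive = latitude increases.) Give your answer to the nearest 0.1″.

Δφ = 14.9″

1″ of latitude = 30.87 m, so Δφ = 460.7 / 30.87 = 14.924″.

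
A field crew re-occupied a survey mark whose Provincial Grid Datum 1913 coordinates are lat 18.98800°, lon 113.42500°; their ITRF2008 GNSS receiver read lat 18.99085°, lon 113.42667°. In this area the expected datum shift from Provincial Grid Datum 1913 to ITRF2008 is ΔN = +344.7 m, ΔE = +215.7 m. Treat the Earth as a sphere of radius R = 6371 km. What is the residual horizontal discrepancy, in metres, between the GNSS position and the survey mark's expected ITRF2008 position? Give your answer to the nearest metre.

49 m

Observed coordinate differences: Δφ = +0.00285°, Δλ = +0.00167°.
Converting to metres (1° lat = 111195 m, cos φ = 0.945587): observed ΔN = 316.9 m, observed ΔE = 175.6 m.
Subtracting the expected shift leaves a residual of 316.9 − (344.7) = -27.8 m north and 175.6 − (215.7) = -40.1 m east.
Residual distance = √((-27.8)² + (-40.1)²) = 48.8 m.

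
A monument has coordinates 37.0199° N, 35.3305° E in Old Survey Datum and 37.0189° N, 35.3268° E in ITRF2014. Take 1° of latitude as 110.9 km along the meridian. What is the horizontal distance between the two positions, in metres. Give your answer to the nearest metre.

346 m

Δφ = 37.0189° − 37.0199° = -0.0010°; Δλ = 35.3268° − 35.3305° = -0.0037°.
ΔN = Δφ × 110900 = -110.9 m; ΔE = Δλ × 110900 × cos(37.0199°) = -0.0037 × 110900 × 0.798426 = -327.6 m.
Distance = √(ΔE² + ΔN²) = √((-327.6)² + (-110.9)²) = 345.9 m.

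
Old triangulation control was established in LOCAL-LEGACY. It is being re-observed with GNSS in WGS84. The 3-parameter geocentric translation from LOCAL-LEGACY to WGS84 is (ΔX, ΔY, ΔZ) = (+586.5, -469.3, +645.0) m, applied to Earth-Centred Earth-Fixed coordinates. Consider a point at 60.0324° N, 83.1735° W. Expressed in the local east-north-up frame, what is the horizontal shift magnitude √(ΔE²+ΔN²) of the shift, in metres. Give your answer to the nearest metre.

At φ = 60.0324°, λ = -83.1735°: sin φ = 0.866308, cos φ = 0.499510, sin λ = -0.992911, cos λ = 0.118863.
ΔE = −sin λ·ΔX + cos λ·ΔY = −(-0.992911)·(586.5) + (0.118863)·(-469.3) = 526.56 m.
ΔN = −sin φ cos λ·ΔX − sin φ sin λ·ΔY + cos φ·ΔZ = −(0.866308)(0.118863)(586.5) − (0.866308)(-0.992911)(-469.3) + (0.499510)(645.0) = -141.89 m.
Horizontal magnitude = √(ΔE² + ΔN²) = √(526.56² + (-141.89)²) = 545.34 m.

545 m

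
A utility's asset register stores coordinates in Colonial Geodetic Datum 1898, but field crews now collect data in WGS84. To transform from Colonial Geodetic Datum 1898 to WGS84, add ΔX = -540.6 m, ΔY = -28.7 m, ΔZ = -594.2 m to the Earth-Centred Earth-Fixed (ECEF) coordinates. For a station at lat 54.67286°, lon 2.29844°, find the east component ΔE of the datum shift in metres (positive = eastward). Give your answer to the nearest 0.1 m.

ΔE = -7.0 m

At φ = 54.67286°, λ = 2.29844°: sin φ = 0.815864, cos φ = 0.578244, sin λ = 0.040105, cos λ = 0.999195.
ΔE = −sin λ·ΔX + cos λ·ΔY = −(0.040105)·(-540.6) + (0.999195)·(-28.7) = -7.00 m.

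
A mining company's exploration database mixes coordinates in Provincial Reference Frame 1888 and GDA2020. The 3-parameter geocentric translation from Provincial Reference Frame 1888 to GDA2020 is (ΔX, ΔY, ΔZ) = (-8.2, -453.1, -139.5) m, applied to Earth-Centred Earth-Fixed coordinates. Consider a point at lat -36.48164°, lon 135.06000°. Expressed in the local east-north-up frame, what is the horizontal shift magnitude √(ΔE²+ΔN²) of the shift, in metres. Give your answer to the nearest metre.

The local east axis at (φ, λ) is (−sin λ, cos λ, 0), so ΔE = −sin(135.06000°)·(-8.2) + cos(135.06000°)·(-453.1) = 326.52 m.
The local north axis is (−sin φ cos λ, −sin φ sin λ, cos φ), giving ΔN = 3.451 − 190.293 − 112.165 = -299.01 m.
Horizontal magnitude = √(ΔE² + ΔN²) = √(326.52² + (-299.01)²) = 442.74 m.

443 m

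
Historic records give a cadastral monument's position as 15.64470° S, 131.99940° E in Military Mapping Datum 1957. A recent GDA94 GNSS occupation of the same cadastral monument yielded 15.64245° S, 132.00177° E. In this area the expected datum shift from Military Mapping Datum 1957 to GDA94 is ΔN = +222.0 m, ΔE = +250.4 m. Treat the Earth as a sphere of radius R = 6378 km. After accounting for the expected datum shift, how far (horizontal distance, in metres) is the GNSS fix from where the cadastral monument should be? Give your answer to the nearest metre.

29 m

Observed coordinate differences: Δφ = +0.00225°, Δλ = +0.00237°.
Converting to metres (1° lat = 111317 m, cos φ = 0.962952): observed ΔN = 250.5 m, observed ΔE = 254.0 m.
Subtracting the expected shift leaves a residual of 250.5 − (222.0) = 28.5 m north and 254.0 − (250.4) = 3.6 m east.
Residual distance = √(28.5² + 3.6²) = 28.7 m.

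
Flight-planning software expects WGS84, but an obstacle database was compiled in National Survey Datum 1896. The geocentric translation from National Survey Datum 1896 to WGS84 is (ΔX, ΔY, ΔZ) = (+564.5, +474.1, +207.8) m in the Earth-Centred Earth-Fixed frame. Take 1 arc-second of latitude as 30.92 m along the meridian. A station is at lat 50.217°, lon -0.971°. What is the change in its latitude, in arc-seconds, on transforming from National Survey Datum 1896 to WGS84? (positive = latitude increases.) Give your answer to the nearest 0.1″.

Δφ = -9.5″

sin φ = 0.768473, cos φ = 0.639882, sin λ = -0.016946, cos λ = 0.999856.
North component: ΔN = −sin φ cos λ·ΔX − sin φ sin λ·ΔY + cos φ·ΔZ = −(0.768473)(0.999856)(564.5) − (0.768473)(-0.016946)(474.1) + (0.639882)(207.8) = -294.60 m.
1° of latitude spans 3600 × 30.92 = 111312 m, so Δφ = -294.60 / 111312 × 3600 = -9.528″.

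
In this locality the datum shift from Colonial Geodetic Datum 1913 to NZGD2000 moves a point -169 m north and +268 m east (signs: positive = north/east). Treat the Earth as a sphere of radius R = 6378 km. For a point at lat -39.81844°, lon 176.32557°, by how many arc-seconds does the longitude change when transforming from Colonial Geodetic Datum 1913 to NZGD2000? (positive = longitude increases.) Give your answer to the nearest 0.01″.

At latitude -39.81844°, cos φ = 0.768077.
One radian of longitude at latitude φ spans R cos φ, so Δλ = ΔE / (R cos φ) = 268.0 / (6378000 × 0.768077) = 5.4707e-05 rad = 11.284″.

Δλ = 11.28″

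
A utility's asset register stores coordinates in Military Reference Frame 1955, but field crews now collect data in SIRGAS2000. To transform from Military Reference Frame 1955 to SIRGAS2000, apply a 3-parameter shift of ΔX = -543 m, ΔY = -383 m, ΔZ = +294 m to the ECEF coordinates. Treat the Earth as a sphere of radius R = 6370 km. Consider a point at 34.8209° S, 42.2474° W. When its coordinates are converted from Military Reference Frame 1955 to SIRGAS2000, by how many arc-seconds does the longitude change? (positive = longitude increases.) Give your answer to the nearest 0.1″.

Δλ = -25.6″

sin φ = -0.571013, cos φ = 0.820941, sin λ = -0.672333, cos λ = 0.740249.
East component: ΔE = −sin λ·ΔX + cos λ·ΔY = −(-0.672333)(-543) + (0.740249)(-383) = -648.59 m.
1° of latitude spans πR/180 = 111177 m; at latitude φ, 1° of longitude spans that × cos φ = 91270.1 m, so Δλ = -648.59 / 91270.1 × 3600 = -25.583″.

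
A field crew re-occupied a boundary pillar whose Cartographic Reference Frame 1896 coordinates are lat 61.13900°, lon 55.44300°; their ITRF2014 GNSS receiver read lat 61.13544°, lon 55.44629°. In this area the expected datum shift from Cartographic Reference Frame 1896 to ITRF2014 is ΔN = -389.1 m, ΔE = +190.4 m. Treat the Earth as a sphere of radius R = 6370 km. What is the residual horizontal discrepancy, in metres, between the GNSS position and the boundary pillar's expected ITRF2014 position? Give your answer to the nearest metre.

15 m

Observed coordinate differences: Δφ = -0.00356°, Δλ = +0.00329°.
Converting to metres (1° lat = 111177 m, cos φ = 0.482686): observed ΔN = -395.8 m, observed ΔE = 176.6 m.
Subtracting the expected shift leaves a residual of -395.8 − (-389.1) = -6.7 m north and 176.6 − (190.4) = -13.8 m east.
Residual distance = √((-6.7)² + (-13.8)²) = 15.4 m.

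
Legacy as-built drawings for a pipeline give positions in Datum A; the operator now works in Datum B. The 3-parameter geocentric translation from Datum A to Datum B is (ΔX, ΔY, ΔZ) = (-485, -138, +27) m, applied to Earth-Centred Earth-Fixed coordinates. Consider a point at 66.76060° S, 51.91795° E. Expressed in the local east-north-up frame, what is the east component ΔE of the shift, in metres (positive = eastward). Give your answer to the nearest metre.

At φ = -66.76060°, λ = 51.91795°: sin φ = -0.918864, cos φ = 0.394574, sin λ = 0.787128, cos λ = 0.616789.
ΔE = −sin λ·ΔX + cos λ·ΔY = −(0.787128)·(-485) + (0.616789)·(-138) = 296.64 m.

ΔE = 297 m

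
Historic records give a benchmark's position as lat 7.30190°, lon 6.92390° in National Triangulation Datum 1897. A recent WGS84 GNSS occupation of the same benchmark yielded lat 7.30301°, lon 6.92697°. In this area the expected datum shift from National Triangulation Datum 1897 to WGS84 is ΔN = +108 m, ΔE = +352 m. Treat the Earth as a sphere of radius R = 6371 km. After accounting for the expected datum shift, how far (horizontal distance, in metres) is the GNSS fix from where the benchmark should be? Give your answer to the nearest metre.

Observed coordinate differences: Δφ = +0.00111°, Δλ = +0.00307°.
Converting to metres (1° lat = 111195 m, cos φ = 0.991890): observed ΔN = 123.4 m, observed ΔE = 338.6 m.
Subtracting the expected shift leaves a residual of 123.4 − (108) = 15.4 m north and 338.6 − (352) = -13.4 m east.
Residual distance = √(15.4² + (-13.4)²) = 20.4 m.

20 m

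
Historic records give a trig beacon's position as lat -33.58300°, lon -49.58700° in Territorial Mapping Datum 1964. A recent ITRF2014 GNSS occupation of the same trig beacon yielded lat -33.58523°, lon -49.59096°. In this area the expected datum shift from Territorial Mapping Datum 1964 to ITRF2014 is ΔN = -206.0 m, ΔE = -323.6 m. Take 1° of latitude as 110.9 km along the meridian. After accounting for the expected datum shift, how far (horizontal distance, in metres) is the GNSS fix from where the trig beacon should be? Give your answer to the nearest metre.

Observed coordinate differences: Δφ = -0.00223°, Δλ = -0.00396°.
Converting to metres (1° lat = 110900 m, cos φ = 0.833085): observed ΔN = -247.3 m, observed ΔE = -365.9 m.
Subtracting the expected shift leaves a residual of -247.3 − (-206.0) = -41.3 m north and -365.9 − (-323.6) = -42.3 m east.
Residual distance = √((-41.3)² + (-42.3)²) = 59.1 m.

59 m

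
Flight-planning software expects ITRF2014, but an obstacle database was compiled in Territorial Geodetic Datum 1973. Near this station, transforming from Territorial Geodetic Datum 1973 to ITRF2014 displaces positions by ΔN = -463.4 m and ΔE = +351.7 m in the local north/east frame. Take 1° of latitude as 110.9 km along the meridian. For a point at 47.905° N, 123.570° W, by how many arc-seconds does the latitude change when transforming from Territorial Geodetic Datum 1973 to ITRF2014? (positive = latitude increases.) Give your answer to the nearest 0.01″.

Δφ = -15.04″

1° of latitude = 110.9 km, so Δφ = -463.4 / 110900 = -0.0041785° = -15.043″.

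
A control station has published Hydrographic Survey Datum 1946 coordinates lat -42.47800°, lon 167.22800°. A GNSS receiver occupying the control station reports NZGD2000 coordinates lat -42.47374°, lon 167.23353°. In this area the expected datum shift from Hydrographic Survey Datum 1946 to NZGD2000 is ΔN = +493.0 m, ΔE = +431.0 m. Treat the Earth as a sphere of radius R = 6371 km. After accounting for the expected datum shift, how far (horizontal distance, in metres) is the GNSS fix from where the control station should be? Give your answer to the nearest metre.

30 m

Observed coordinate differences: Δφ = +0.00426°, Δλ = +0.00553°.
Converting to metres (1° lat = 111195 m, cos φ = 0.737537): observed ΔN = 473.7 m, observed ΔE = 453.5 m.
Subtracting the expected shift leaves a residual of 473.7 − (493.0) = -19.3 m north and 453.5 − (431.0) = 22.5 m east.
Residual distance = √((-19.3)² + 22.5²) = 29.7 m.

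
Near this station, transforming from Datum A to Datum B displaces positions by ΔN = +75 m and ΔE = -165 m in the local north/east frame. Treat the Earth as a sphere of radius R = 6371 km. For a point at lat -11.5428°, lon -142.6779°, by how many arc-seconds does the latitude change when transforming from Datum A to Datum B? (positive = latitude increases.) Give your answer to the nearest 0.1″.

Δφ = 2.4″

On a sphere of radius R, 1 rad of latitude = R, so Δφ = ΔN / R = 75.0 / 6371000 = 1.1772e-05 rad = 2.428″.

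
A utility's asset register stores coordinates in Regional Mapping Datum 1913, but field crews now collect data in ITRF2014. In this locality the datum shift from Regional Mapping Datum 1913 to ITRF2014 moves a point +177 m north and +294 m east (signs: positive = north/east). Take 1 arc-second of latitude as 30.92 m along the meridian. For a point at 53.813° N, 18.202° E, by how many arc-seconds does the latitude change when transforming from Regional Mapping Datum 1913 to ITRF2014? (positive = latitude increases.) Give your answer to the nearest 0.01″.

1″ of latitude = 30.92 m, so Δφ = 177.0 / 30.92 = 5.724″.

Δφ = 5.72″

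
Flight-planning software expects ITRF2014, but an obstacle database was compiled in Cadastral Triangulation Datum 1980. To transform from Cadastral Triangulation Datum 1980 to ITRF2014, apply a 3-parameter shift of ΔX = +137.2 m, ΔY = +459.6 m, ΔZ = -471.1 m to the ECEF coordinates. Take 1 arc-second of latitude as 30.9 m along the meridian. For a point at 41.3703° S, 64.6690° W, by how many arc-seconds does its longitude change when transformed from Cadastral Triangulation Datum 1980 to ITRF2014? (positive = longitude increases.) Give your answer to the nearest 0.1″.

Δλ = 13.8″

sin φ = -0.660923, cos φ = 0.750454, sin λ = -0.903851, cos λ = 0.427847.
East component: ΔE = −sin λ·ΔX + cos λ·ΔY = −(-0.903851)(137.2) + (0.427847)(459.6) = 320.65 m.
1° of latitude spans 3600 × 30.90 = 111240 m; at latitude φ, 1° of longitude spans that × cos φ = 83480.5 m, so Δλ = 320.65 / 83480.5 × 3600 = 13.828″.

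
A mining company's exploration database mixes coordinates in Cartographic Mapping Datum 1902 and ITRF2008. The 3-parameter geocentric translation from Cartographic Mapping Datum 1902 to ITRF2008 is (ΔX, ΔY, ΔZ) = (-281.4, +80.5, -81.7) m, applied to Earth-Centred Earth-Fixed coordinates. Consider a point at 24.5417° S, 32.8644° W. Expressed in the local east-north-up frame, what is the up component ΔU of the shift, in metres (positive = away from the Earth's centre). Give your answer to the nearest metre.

The local up (radial) axis is (cos φ cos λ, cos φ sin λ, sin φ), giving ΔU = -215.011 − 39.737 + 33.935 = -220.81 m.

ΔU = -221 m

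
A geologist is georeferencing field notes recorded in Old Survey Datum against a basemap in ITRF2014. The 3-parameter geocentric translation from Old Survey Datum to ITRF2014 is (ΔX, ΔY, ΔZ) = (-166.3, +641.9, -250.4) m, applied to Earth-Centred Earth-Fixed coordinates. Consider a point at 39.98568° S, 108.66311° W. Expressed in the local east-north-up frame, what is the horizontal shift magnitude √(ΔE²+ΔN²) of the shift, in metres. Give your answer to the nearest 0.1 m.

657.7 m

At φ = -39.98568°, λ = -108.66311°: sin φ = -0.642596, cos φ = 0.766205, sin λ = -0.947417, cos λ = -0.320003.
ΔE = −sin λ·ΔX + cos λ·ΔY = −(-0.947417)·(-166.3) + (-0.320003)·(641.9) = -362.97 m.
ΔN = −sin φ cos λ·ΔX − sin φ sin λ·ΔY + cos φ·ΔZ = −(-0.642596)(-0.320003)(-166.3) − (-0.642596)(-0.947417)(641.9) + (0.766205)(-250.4) = -548.45 m.
Horizontal magnitude = √(ΔE² + ΔN²) = √((-362.97)² + (-548.45)²) = 657.68 m.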